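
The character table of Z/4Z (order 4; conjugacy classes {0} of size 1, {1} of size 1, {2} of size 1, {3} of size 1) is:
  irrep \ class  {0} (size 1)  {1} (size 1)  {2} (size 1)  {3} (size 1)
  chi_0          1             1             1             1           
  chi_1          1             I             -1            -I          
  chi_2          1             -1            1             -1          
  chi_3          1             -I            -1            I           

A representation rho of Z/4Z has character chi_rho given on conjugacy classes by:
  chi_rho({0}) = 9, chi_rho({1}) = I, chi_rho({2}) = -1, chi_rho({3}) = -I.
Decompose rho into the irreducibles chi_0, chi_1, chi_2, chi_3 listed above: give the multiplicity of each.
Multiplicities: chi_0: 2, chi_1: 3, chi_2: 2, chi_3: 2.

Details: Use <chi_rho, chi> = (1/|G|) sum_C |C| * chi_rho(C) * conj(chi(C)) with |G| = 4 for each irreducible chi in the table:
  <chi_rho, chi_0> = (1/4)[1*(9)*conj(1) + 1*(I)*conj(1) + 1*(-1)*conj(1) + 1*(-I)*conj(1)]
      = (1/4)[(9) + (I) + (-1) + (-I)] = 8/4 = 2
  <chi_rho, chi_1> = (1/4)[1*(9)*conj(1) + 1*(I)*conj(I) + 1*(-1)*conj(-1) + 1*(-I)*conj(-I)]
      = (1/4)[(9) + (1) + (1) + (1)] = 12/4 = 3
  <chi_rho, chi_2> = (1/4)[1*(9)*conj(1) + 1*(I)*conj(-1) + 1*(-1)*conj(1) + 1*(-I)*conj(-1)]
      = (1/4)[(9) + (-I) + (-1) + (I)] = 8/4 = 2
  <chi_rho, chi_3> = (1/4)[1*(9)*conj(1) + 1*(I)*conj(-I) + 1*(-1)*conj(-1) + 1*(-I)*conj(I)]
      = (1/4)[(9) + (-1) + (1) + (-1)] = 8/4 = 2
(Exp terms are combined using exp(i*s)*conj(exp(i*t)) = exp(i*(s-t)), and sums of them are collapsed using the identity that for every m > 1 the m distinct m-th roots of unity sum to 0, e.g. 1 + exp(2*I*pi/3) + exp(-2*I*pi/3) = 0.)
Dimension check: dim(rho) = sum (mult * dim) = 2*1 + 3*1 + 2*1 + 2*1 = 9 = chi_rho(e) = 9.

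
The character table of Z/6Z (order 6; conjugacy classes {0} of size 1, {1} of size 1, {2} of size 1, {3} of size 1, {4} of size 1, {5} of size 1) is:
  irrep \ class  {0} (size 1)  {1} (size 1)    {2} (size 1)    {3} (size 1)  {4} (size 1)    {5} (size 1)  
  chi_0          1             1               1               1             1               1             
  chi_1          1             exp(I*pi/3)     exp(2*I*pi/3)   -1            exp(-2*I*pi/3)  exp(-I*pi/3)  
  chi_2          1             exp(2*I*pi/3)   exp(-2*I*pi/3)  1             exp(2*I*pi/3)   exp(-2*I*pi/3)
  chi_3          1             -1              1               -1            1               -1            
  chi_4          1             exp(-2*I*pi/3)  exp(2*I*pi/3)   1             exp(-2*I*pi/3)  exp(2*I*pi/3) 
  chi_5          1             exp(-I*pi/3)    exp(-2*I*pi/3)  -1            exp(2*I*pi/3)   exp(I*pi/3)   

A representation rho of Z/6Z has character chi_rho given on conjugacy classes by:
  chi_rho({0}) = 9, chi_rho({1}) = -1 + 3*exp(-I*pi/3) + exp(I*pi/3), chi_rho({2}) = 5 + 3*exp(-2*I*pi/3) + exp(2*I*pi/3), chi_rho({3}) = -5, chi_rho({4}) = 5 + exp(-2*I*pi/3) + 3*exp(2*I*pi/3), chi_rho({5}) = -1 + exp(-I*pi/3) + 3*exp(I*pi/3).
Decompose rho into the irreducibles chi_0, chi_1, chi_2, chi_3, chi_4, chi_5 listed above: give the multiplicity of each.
Multiplicities: chi_0: 2, chi_1: 1, chi_2: 0, chi_3: 3, chi_4: 0, chi_5: 3.

Explanation: Use <chi_rho, chi> = (1/|G|) sum_C |C| * chi_rho(C) * conj(chi(C)) with |G| = 6 for each irreducible chi in the table:
  <chi_rho, chi_0> = (1/6)[1*(9)*conj(1) + 1*(-1 + 3*exp(-I*pi/3) + exp(I*pi/3))*conj(1) + 1*(5 + 3*exp(-2*I*pi/3) + exp(2*I*pi/3))*conj(1) + 1*(-5)*conj(1) + 1*(5 + exp(-2*I*pi/3) + 3*exp(2*I*pi/3))*conj(1) + 1*(-1 + exp(-I*pi/3) + 3*exp(I*pi/3))*conj(1)]
      = (1/6)[(9) + (-1 + 3*exp(-I*pi/3) + exp(I*pi/3)) + (5 + 3*exp(-2*I*pi/3) + exp(2*I*pi/3)) + (-5) + (5 + exp(-2*I*pi/3) + 3*exp(2*I*pi/3)) + (-1 + exp(-I*pi/3) + 3*exp(I*pi/3))] = 12/6 = 2
  <chi_rho, chi_1> = (1/6)[1*(9)*conj(1) + 1*(-1 + 3*exp(-I*pi/3) + exp(I*pi/3))*conj(exp(I*pi/3)) + 1*(5 + 3*exp(-2*I*pi/3) + exp(2*I*pi/3))*conj(exp(2*I*pi/3)) + 1*(-5)*conj(-1) + 1*(5 + exp(-2*I*pi/3) + 3*exp(2*I*pi/3))*conj(exp(-2*I*pi/3)) + 1*(-1 + exp(-I*pi/3) + 3*exp(I*pi/3))*conj(exp(-I*pi/3))]
      = (1/6)[(9) + (1 + 3*exp(-2*I*pi/3) - exp(-I*pi/3)) + (1 + 5*exp(-2*I*pi/3) + 3*exp(2*I*pi/3)) + (5) + (1 + 3*exp(-2*I*pi/3) + 5*exp(2*I*pi/3)) + (1 - exp(I*pi/3) + 3*exp(2*I*pi/3))] = 6/6 = 1
  <chi_rho, chi_2> = (1/6)[1*(9)*conj(1) + 1*(-1 + 3*exp(-I*pi/3) + exp(I*pi/3))*conj(exp(2*I*pi/3)) + 1*(5 + 3*exp(-2*I*pi/3) + exp(2*I*pi/3))*conj(exp(-2*I*pi/3)) + 1*(-5)*conj(1) + 1*(5 + exp(-2*I*pi/3) + 3*exp(2*I*pi/3))*conj(exp(2*I*pi/3)) + 1*(-1 + exp(-I*pi/3) + 3*exp(I*pi/3))*conj(exp(-2*I*pi/3))]
      = (1/6)[(9) + (-2) + (3 + exp(-2*I*pi/3) + 5*exp(2*I*pi/3)) + (-5) + (3 + 5*exp(-2*I*pi/3) + exp(2*I*pi/3)) + (-2)] = 0/6 = 0
  <chi_rho, chi_3> = (1/6)[1*(9)*conj(1) + 1*(-1 + 3*exp(-I*pi/3) + exp(I*pi/3))*conj(-1) + 1*(5 + 3*exp(-2*I*pi/3) + exp(2*I*pi/3))*conj(1) + 1*(-5)*conj(-1) + 1*(5 + exp(-2*I*pi/3) + 3*exp(2*I*pi/3))*conj(1) + 1*(-1 + exp(-I*pi/3) + 3*exp(I*pi/3))*conj(-1)]
      = (1/6)[(9) + (1 - exp(I*pi/3) - 3*exp(-I*pi/3)) + (5 + 3*exp(-2*I*pi/3) + exp(2*I*pi/3)) + (5) + (5 + exp(-2*I*pi/3) + 3*exp(2*I*pi/3)) + (1 - 3*exp(I*pi/3) - exp(-I*pi/3))] = 18/6 = 3
  <chi_rho, chi_4> = (1/6)[1*(9)*conj(1) + 1*(-1 + 3*exp(-I*pi/3) + exp(I*pi/3))*conj(exp(-2*I*pi/3)) + 1*(5 + 3*exp(-2*I*pi/3) + exp(2*I*pi/3))*conj(exp(2*I*pi/3)) + 1*(-5)*conj(1) + 1*(5 + exp(-2*I*pi/3) + 3*exp(2*I*pi/3))*conj(exp(-2*I*pi/3)) + 1*(-1 + exp(-I*pi/3) + 3*exp(I*pi/3))*conj(exp(2*I*pi/3))]
      = (1/6)[(9) + (-1 - exp(2*I*pi/3) + 3*exp(I*pi/3)) + (1 + 5*exp(-2*I*pi/3) + 3*exp(2*I*pi/3)) + (-5) + (1 + 3*exp(-2*I*pi/3) + 5*exp(2*I*pi/3)) + (-1 + 3*exp(-I*pi/3) - exp(-2*I*pi/3))] = 0/6 = 0
  <chi_rho, chi_5> = (1/6)[1*(9)*conj(1) + 1*(-1 + 3*exp(-I*pi/3) + exp(I*pi/3))*conj(exp(-I*pi/3)) + 1*(5 + 3*exp(-2*I*pi/3) + exp(2*I*pi/3))*conj(exp(-2*I*pi/3)) + 1*(-5)*conj(-1) + 1*(5 + exp(-2*I*pi/3) + 3*exp(2*I*pi/3))*conj(exp(2*I*pi/3)) + 1*(-1 + exp(-I*pi/3) + 3*exp(I*pi/3))*conj(exp(I*pi/3))]
      = (1/6)[(9) + (2) + (3 + exp(-2*I*pi/3) + 5*exp(2*I*pi/3)) + (5) + (3 + 5*exp(-2*I*pi/3) + exp(2*I*pi/3)) + (2)] = 18/6 = 3
(Exp terms are combined using exp(i*s)*conj(exp(i*t)) = exp(i*(s-t)), and sums of them are collapsed using the identity that for every m > 1 the m distinct m-th roots of unity sum to 0, e.g. 1 + exp(2*I*pi/3) + exp(-2*I*pi/3) = 0.)
Dimension check: dim(rho) = sum (mult * dim) = 2*1 + 1*1 + 0*1 + 3*1 + 0*1 + 3*1 = 9 = chi_rho(e) = 9.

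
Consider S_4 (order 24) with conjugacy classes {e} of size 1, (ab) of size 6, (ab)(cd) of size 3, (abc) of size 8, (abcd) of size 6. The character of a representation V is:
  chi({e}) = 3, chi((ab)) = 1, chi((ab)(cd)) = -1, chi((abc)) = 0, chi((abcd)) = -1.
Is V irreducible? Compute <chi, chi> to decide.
Irreducible: <chi, chi> = 1.

Reasoning: <chi, chi> = (1/|G|) sum_C |C| * |chi(C)|^2 = (1/24)[1*|3|^2 + 6*|1|^2 + 3*|-1|^2 + 8*|0|^2 + 6*|-1|^2]
  = (1/24)[(9) + (6) + (3) + (0) + (6)] = 24/24 = 1.
A character is irreducible iff <chi, chi> = 1, so this representation is irreducible.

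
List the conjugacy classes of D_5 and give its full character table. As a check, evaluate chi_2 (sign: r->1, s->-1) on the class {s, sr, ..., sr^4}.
Conjugacy classes: {e} of size 1, {r^1, r^4} of size 2, {r^2, r^3} of size 2, {s, sr, ..., sr^4} of size 5.
Character table:
  irrep \ class              {e} (size 1)  {r^1, r^4} (size 2)  {r^2, r^3} (size 2)  {s, sr, ..., sr^4} (size 5)
  chi_1 (triv)               1             1                    1                    1                          
  chi_2 (sign: r->1, s->-1)  1             1                    1                    -1                         
  chi_3 (2d, j=1)            2             -1/2 + sqrt(5)/2     -sqrt(5)/2 - 1/2     0                          
  chi_4 (2d, j=2)            2             -sqrt(5)/2 - 1/2     -1/2 + sqrt(5)/2     0                          

Spot check: chi_2 (sign: r->1, s->-1) on {s, sr, ..., sr^4} = -1.

Reasoning: D_5 has order 2*5 = 10 with 4 conjugacy classes, hence 4 irreducibles. Sum of squared dims 1 + 1 + 4 + 4 = 10 = |G|. Linear characters come from the abelianisation; the 2-dimensional irreps have character r^k -> 2*cos(2*pi*j*k/5), reflections -> 0.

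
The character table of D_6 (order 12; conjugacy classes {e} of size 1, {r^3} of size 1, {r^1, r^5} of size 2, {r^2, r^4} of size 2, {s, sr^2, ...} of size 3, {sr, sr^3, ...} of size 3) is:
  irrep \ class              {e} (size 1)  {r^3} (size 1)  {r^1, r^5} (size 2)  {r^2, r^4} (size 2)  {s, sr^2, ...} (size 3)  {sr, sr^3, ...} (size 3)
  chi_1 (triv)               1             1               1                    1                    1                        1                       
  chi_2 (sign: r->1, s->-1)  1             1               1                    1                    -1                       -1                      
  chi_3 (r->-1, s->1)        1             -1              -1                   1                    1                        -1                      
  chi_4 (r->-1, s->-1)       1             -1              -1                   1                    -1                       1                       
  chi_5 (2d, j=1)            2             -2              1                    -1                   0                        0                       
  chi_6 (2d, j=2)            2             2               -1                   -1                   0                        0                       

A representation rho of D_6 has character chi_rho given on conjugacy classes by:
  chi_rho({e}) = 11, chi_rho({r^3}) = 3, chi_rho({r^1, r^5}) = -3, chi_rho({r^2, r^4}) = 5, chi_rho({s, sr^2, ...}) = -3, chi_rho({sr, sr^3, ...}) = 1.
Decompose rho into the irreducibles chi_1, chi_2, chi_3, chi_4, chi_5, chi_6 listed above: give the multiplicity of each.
Multiplicities: chi_1: 1, chi_2: 2, chi_3: 1, chi_4: 3, chi_5: 0, chi_6: 2.

Proof sketch: Use <chi_rho, chi> = (1/|G|) sum_C |C| * chi_rho(C) * conj(chi(C)) with |G| = 12 for each irreducible chi in the table:
  <chi_rho, chi_1> = (1/12)[1*(11)*conj(1) + 1*(3)*conj(1) + 2*(-3)*conj(1) + 2*(5)*conj(1) + 3*(-3)*conj(1) + 3*(1)*conj(1)]
      = (1/12)[(11) + (3) + (-6) + (10) + (-9) + (3)] = 12/12 = 1
  <chi_rho, chi_2> = (1/12)[1*(11)*conj(1) + 1*(3)*conj(1) + 2*(-3)*conj(1) + 2*(5)*conj(1) + 3*(-3)*conj(-1) + 3*(1)*conj(-1)]
      = (1/12)[(11) + (3) + (-6) + (10) + (9) + (-3)] = 24/12 = 2
  <chi_rho, chi_3> = (1/12)[1*(11)*conj(1) + 1*(3)*conj(-1) + 2*(-3)*conj(-1) + 2*(5)*conj(1) + 3*(-3)*conj(1) + 3*(1)*conj(-1)]
      = (1/12)[(11) + (-3) + (6) + (10) + (-9) + (-3)] = 12/12 = 1
  <chi_rho, chi_4> = (1/12)[1*(11)*conj(1) + 1*(3)*conj(-1) + 2*(-3)*conj(-1) + 2*(5)*conj(1) + 3*(-3)*conj(-1) + 3*(1)*conj(1)]
      = (1/12)[(11) + (-3) + (6) + (10) + (9) + (3)] = 36/12 = 3
  <chi_rho, chi_5> = (1/12)[1*(11)*conj(2) + 1*(3)*conj(-2) + 2*(-3)*conj(1) + 2*(5)*conj(-1) + 3*(-3)*conj(0) + 3*(1)*conj(0)]
      = (1/12)[(22) + (-6) + (-6) + (-10) + (0) + (0)] = 0/12 = 0
  <chi_rho, chi_6> = (1/12)[1*(11)*conj(2) + 1*(3)*conj(2) + 2*(-3)*conj(-1) + 2*(5)*conj(-1) + 3*(-3)*conj(0) + 3*(1)*conj(0)]
      = (1/12)[(22) + (6) + (6) + (-10) + (0) + (0)] = 24/12 = 2
Dimension check: dim(rho) = sum (mult * dim) = 1*1 + 2*1 + 1*1 + 3*1 + 0*2 + 2*2 = 11 = chi_rho(e) = 11.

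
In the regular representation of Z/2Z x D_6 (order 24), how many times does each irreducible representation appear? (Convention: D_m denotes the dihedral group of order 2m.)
Each irreducible V_i of dimension d_i appears with multiplicity d_i, i.e. rho_reg = (direct sum over all irreducibles V_i) d_i V_i. The irreducible dimensions for Z/2Z x D_6 are 1, 1, 1, 1, 1, 1, 1, 1, 2, 2, 2, 2: 8 irreducibles of dimension 1, each with multiplicity 1; 4 irreducibles of dimension 2, each with multiplicity 2. Total dimension 8*1*1 + 4*2*2 = 24 = |G|.

Why: General theorem: in the regular representation of a finite group G, each irreducible appears with multiplicity equal to its dimension. Check: dim(rho_reg) = sum d_i^2 = 1 + 1 + 1 + 1 + 1 + 1 + 1 + 1 + 4 + 4 + 4 + 4 = 24 = |G|.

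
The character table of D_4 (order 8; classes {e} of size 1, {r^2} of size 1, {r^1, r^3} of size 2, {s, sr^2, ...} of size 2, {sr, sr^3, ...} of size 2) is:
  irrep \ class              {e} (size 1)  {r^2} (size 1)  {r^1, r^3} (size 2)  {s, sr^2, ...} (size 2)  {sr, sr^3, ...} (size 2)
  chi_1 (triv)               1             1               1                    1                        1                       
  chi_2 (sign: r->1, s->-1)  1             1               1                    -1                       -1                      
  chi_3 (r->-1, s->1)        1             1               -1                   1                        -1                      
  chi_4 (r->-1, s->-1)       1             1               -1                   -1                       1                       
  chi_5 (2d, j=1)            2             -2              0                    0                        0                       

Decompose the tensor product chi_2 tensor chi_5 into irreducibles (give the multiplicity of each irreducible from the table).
chi_2 tensor chi_5 = chi_5 (all other irreducibles have multiplicity 0).

Why: The character of a tensor product is the pointwise product (chi_2 * chi_5)(C) = chi_2(C) * chi_5(C):
  {e}: (1)*(2), {r^2}: (1)*(-2), {r^1, r^3}: (1)*(0), {s, sr^2, ...}: (-1)*(0), {sr, sr^3, ...}: (-1)*(0)
so (chi_2 * chi_5) takes values
  {e} -> 2, {r^2} -> -2, {r^1, r^3} -> 0, {s, sr^2, ...} -> 0, {sr, sr^3, ...} -> 0.
Now take the inner product of this character with each irreducible chi from the table, <chi_2*chi_5, chi> = (1/8) sum_C |C| (chi_2*chi_5)(C) conj(chi(C)):
  <chi_2*chi_5, chi_1> = (1/8)[1*(2)*conj(1) + 1*(-2)*conj(1) + 2*(0)*conj(1) + 2*(0)*conj(1) + 2*(0)*conj(1)]
      = (1/8)[(2) + (-2) + (0) + (0) + (0)] = 0/8 = 0
  <chi_2*chi_5, chi_2> = (1/8)[1*(2)*conj(1) + 1*(-2)*conj(1) + 2*(0)*conj(1) + 2*(0)*conj(-1) + 2*(0)*conj(-1)]
      = (1/8)[(2) + (-2) + (0) + (0) + (0)] = 0/8 = 0
  <chi_2*chi_5, chi_3> = (1/8)[1*(2)*conj(1) + 1*(-2)*conj(1) + 2*(0)*conj(-1) + 2*(0)*conj(1) + 2*(0)*conj(-1)]
      = (1/8)[(2) + (-2) + (0) + (0) + (0)] = 0/8 = 0
  <chi_2*chi_5, chi_4> = (1/8)[1*(2)*conj(1) + 1*(-2)*conj(1) + 2*(0)*conj(-1) + 2*(0)*conj(-1) + 2*(0)*conj(1)]
      = (1/8)[(2) + (-2) + (0) + (0) + (0)] = 0/8 = 0
  <chi_2*chi_5, chi_5> = (1/8)[1*(2)*conj(2) + 1*(-2)*conj(-2) + 2*(0)*conj(0) + 2*(0)*conj(0) + 2*(0)*conj(0)]
      = (1/8)[(4) + (4) + (0) + (0) + (0)] = 8/8 = 1
Hence the multiplicities are chi_5: 1. Dimension check: dim(chi_2)*dim(chi_5) = 1*2 = 2 and sum (mult * dim) = 1*2 = 2.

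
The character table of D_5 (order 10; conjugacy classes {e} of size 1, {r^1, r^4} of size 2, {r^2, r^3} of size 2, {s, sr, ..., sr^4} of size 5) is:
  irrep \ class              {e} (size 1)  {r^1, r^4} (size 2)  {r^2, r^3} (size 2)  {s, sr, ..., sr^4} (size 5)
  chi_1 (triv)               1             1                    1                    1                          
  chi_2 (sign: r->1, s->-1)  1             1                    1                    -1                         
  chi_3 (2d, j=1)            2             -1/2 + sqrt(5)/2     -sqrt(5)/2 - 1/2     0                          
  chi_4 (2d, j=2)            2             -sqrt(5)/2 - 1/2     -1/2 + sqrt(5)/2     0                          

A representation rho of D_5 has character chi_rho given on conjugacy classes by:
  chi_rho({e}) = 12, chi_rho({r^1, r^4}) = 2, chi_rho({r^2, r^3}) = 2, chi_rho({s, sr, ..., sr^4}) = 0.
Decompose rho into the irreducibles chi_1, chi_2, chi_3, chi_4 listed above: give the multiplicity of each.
Multiplicities: chi_1: 2, chi_2: 2, chi_3: 2, chi_4: 2.

Proof sketch: Use <chi_rho, chi> = (1/|G|) sum_C |C| * chi_rho(C) * conj(chi(C)) with |G| = 10 for each irreducible chi in the table:
  <chi_rho, chi_1> = (1/10)[1*(12)*conj(1) + 2*(2)*conj(1) + 2*(2)*conj(1) + 5*(0)*conj(1)]
      = (1/10)[(12) + (4) + (4) + (0)] = 20/10 = 2
  <chi_rho, chi_2> = (1/10)[1*(12)*conj(1) + 2*(2)*conj(1) + 2*(2)*conj(1) + 5*(0)*conj(-1)]
      = (1/10)[(12) + (4) + (4) + (0)] = 20/10 = 2
  <chi_rho, chi_3> = (1/10)[1*(12)*conj(2) + 2*(2)*conj(-1/2 + sqrt(5)/2) + 2*(2)*conj(-sqrt(5)/2 - 1/2) + 5*(0)*conj(0)]
      = (1/10)[(24) + (-2 + 2*sqrt(5)) + (-2*sqrt(5) - 2) + (0)] = 20/10 = 2
  <chi_rho, chi_4> = (1/10)[1*(12)*conj(2) + 2*(2)*conj(-sqrt(5)/2 - 1/2) + 2*(2)*conj(-1/2 + sqrt(5)/2) + 5*(0)*conj(0)]
      = (1/10)[(24) + (-2*sqrt(5) - 2) + (-2 + 2*sqrt(5)) + (0)] = 20/10 = 2
Dimension check: dim(rho) = sum (mult * dim) = 2*1 + 2*1 + 2*2 + 2*2 = 12 = chi_rho(e) = 12.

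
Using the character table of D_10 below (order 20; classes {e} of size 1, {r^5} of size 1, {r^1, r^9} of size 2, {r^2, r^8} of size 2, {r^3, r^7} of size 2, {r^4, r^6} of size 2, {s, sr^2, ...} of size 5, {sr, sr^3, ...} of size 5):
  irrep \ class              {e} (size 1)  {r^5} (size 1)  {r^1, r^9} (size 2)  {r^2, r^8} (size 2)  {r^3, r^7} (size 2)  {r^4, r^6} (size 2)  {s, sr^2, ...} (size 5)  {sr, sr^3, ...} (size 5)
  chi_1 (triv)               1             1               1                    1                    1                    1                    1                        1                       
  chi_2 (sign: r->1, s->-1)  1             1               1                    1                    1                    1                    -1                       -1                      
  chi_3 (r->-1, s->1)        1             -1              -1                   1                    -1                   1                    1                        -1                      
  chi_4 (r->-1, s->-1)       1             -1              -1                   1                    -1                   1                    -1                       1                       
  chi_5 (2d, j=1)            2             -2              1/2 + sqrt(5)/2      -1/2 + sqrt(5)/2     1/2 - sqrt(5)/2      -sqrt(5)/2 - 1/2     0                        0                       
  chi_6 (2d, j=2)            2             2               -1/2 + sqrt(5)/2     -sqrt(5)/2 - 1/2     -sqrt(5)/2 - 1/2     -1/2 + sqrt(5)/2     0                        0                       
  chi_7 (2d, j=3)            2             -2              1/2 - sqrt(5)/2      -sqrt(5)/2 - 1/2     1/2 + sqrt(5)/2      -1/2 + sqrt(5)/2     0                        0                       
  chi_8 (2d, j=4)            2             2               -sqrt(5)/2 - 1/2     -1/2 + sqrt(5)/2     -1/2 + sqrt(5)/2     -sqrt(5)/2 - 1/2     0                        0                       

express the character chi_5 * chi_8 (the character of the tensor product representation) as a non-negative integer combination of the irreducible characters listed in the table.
chi_5 tensor chi_8 = chi_3 + chi_4 + chi_7 (all other irreducibles have multiplicity 0).

Working: The character of a tensor product is the pointwise product (chi_5 * chi_8)(C) = chi_5(C) * chi_8(C):
  {e}: (2)*(2), {r^5}: (-2)*(2), {r^1, r^9}: (1/2 + sqrt(5)/2)*(-sqrt(5)/2 - 1/2), {r^2, r^8}: (-1/2 + sqrt(5)/2)*(-1/2 + sqrt(5)/2), {r^3, r^7}: (1/2 - sqrt(5)/2)*(-1/2 + sqrt(5)/2), {r^4, r^6}: (-sqrt(5)/2 - 1/2)*(-sqrt(5)/2 - 1/2), {s, sr^2, ...}: (0)*(0), {sr, sr^3, ...}: (0)*(0)
so (chi_5 * chi_8) takes values
  {e} -> 4, {r^5} -> -4, {r^1, r^9} -> -3/2 - sqrt(5)/2, {r^2, r^8} -> 3/2 - sqrt(5)/2, {r^3, r^7} -> -3/2 + sqrt(5)/2, {r^4, r^6} -> sqrt(5)/2 + 3/2, {s, sr^2, ...} -> 0, {sr, sr^3, ...} -> 0.
Now take the inner product of this character with each irreducible chi from the table, <chi_5*chi_8, chi> = (1/20) sum_C |C| (chi_5*chi_8)(C) conj(chi(C)):
  <chi_5*chi_8, chi_1> = (1/20)[1*(4)*conj(1) + 1*(-4)*conj(1) + 2*(-3/2 - sqrt(5)/2)*conj(1) + 2*(3/2 - sqrt(5)/2)*conj(1) + 2*(-3/2 + sqrt(5)/2)*conj(1) + 2*(sqrt(5)/2 + 3/2)*conj(1) + 5*(0)*conj(1) + 5*(0)*conj(1)]
      = (1/20)[(4) + (-4) + (-3 - sqrt(5)) + (3 - sqrt(5)) + (-3 + sqrt(5)) + (sqrt(5) + 3) + (0) + (0)] = 0/20 = 0
  <chi_5*chi_8, chi_2> = (1/20)[1*(4)*conj(1) + 1*(-4)*conj(1) + 2*(-3/2 - sqrt(5)/2)*conj(1) + 2*(3/2 - sqrt(5)/2)*conj(1) + 2*(-3/2 + sqrt(5)/2)*conj(1) + 2*(sqrt(5)/2 + 3/2)*conj(1) + 5*(0)*conj(-1) + 5*(0)*conj(-1)]
      = (1/20)[(4) + (-4) + (-3 - sqrt(5)) + (3 - sqrt(5)) + (-3 + sqrt(5)) + (sqrt(5) + 3) + (0) + (0)] = 0/20 = 0
  <chi_5*chi_8, chi_3> = (1/20)[1*(4)*conj(1) + 1*(-4)*conj(-1) + 2*(-3/2 - sqrt(5)/2)*conj(-1) + 2*(3/2 - sqrt(5)/2)*conj(1) + 2*(-3/2 + sqrt(5)/2)*conj(-1) + 2*(sqrt(5)/2 + 3/2)*conj(1) + 5*(0)*conj(1) + 5*(0)*conj(-1)]
      = (1/20)[(4) + (4) + (sqrt(5) + 3) + (3 - sqrt(5)) + (3 - sqrt(5)) + (sqrt(5) + 3) + (0) + (0)] = 20/20 = 1
  <chi_5*chi_8, chi_4> = (1/20)[1*(4)*conj(1) + 1*(-4)*conj(-1) + 2*(-3/2 - sqrt(5)/2)*conj(-1) + 2*(3/2 - sqrt(5)/2)*conj(1) + 2*(-3/2 + sqrt(5)/2)*conj(-1) + 2*(sqrt(5)/2 + 3/2)*conj(1) + 5*(0)*conj(-1) + 5*(0)*conj(1)]
      = (1/20)[(4) + (4) + (sqrt(5) + 3) + (3 - sqrt(5)) + (3 - sqrt(5)) + (sqrt(5) + 3) + (0) + (0)] = 20/20 = 1
  <chi_5*chi_8, chi_5> = (1/20)[1*(4)*conj(2) + 1*(-4)*conj(-2) + 2*(-3/2 - sqrt(5)/2)*conj(1/2 + sqrt(5)/2) + 2*(3/2 - sqrt(5)/2)*conj(-1/2 + sqrt(5)/2) + 2*(-3/2 + sqrt(5)/2)*conj(1/2 - sqrt(5)/2) + 2*(sqrt(5)/2 + 3/2)*conj(-sqrt(5)/2 - 1/2) + 5*(0)*conj(0) + 5*(0)*conj(0)]
      = (1/20)[(8) + (8) + (-2*sqrt(5) - 4) + (-4 + 2*sqrt(5)) + (-4 + 2*sqrt(5)) + (-2*sqrt(5) - 4) + (0) + (0)] = 0/20 = 0
  <chi_5*chi_8, chi_6> = (1/20)[1*(4)*conj(2) + 1*(-4)*conj(2) + 2*(-3/2 - sqrt(5)/2)*conj(-1/2 + sqrt(5)/2) + 2*(3/2 - sqrt(5)/2)*conj(-sqrt(5)/2 - 1/2) + 2*(-3/2 + sqrt(5)/2)*conj(-sqrt(5)/2 - 1/2) + 2*(sqrt(5)/2 + 3/2)*conj(-1/2 + sqrt(5)/2) + 5*(0)*conj(0) + 5*(0)*conj(0)]
      = (1/20)[(8) + (-8) + (-sqrt(5) - 1) + (1 - sqrt(5)) + (-1 + sqrt(5)) + (1 + sqrt(5)) + (0) + (0)] = 0/20 = 0
  <chi_5*chi_8, chi_7> = (1/20)[1*(4)*conj(2) + 1*(-4)*conj(-2) + 2*(-3/2 - sqrt(5)/2)*conj(1/2 - sqrt(5)/2) + 2*(3/2 - sqrt(5)/2)*conj(-sqrt(5)/2 - 1/2) + 2*(-3/2 + sqrt(5)/2)*conj(1/2 + sqrt(5)/2) + 2*(sqrt(5)/2 + 3/2)*conj(-1/2 + sqrt(5)/2) + 5*(0)*conj(0) + 5*(0)*conj(0)]
      = (1/20)[(8) + (8) + (1 + sqrt(5)) + (1 - sqrt(5)) + (1 - sqrt(5)) + (1 + sqrt(5)) + (0) + (0)] = 20/20 = 1
  <chi_5*chi_8, chi_8> = (1/20)[1*(4)*conj(2) + 1*(-4)*conj(2) + 2*(-3/2 - sqrt(5)/2)*conj(-sqrt(5)/2 - 1/2) + 2*(3/2 - sqrt(5)/2)*conj(-1/2 + sqrt(5)/2) + 2*(-3/2 + sqrt(5)/2)*conj(-1/2 + sqrt(5)/2) + 2*(sqrt(5)/2 + 3/2)*conj(-sqrt(5)/2 - 1/2) + 5*(0)*conj(0) + 5*(0)*conj(0)]
      = (1/20)[(8) + (-8) + (4 + 2*sqrt(5)) + (-4 + 2*sqrt(5)) + (4 - 2*sqrt(5)) + (-2*sqrt(5) - 4) + (0) + (0)] = 0/20 = 0
Hence the multiplicities are chi_3: 1, chi_4: 1, chi_7: 1. Dimension check: dim(chi_5)*dim(chi_8) = 2*2 = 4 and sum (mult * dim) = 1*1 + 1*1 + 1*2 = 4.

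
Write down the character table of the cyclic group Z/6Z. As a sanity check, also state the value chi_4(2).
Character table of Z/6Z (irreps indexed chi_0,...,chi_5 with chi_k(m) = zeta_6^(k*m), zeta_6 = exp(2*pi*i/6)):
  irrep \ class  {0} (size 1)  {1} (size 1)    {2} (size 1)    {3} (size 1)  {4} (size 1)    {5} (size 1)  
  chi_0          1             1               1               1             1               1             
  chi_1          1             exp(I*pi/3)     exp(2*I*pi/3)   -1            exp(-2*I*pi/3)  exp(-I*pi/3)  
  chi_2          1             exp(2*I*pi/3)   exp(-2*I*pi/3)  1             exp(2*I*pi/3)   exp(-2*I*pi/3)
  chi_3          1             -1              1               -1            1               -1            
  chi_4          1             exp(-2*I*pi/3)  exp(2*I*pi/3)   1             exp(-2*I*pi/3)  exp(2*I*pi/3) 
  chi_5          1             exp(-I*pi/3)    exp(-2*I*pi/3)  -1            exp(2*I*pi/3)   exp(I*pi/3)   

Spot check: chi_4(2) = zeta_6^(4*2) = zeta_6^8 = exp(2*I*pi/3).

Justification: Z/6Z is abelian, so all 6 irreducible complex representations are 1-dimensional. They are given by chi_k(m) = zeta_6^(k*m) for k = 0,...,5. Row orthogonality: sum_m chi_k(m) conj(chi_l(m)) = 6 * [k = l].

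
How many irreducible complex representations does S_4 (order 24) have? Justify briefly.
5

Justification: The number of irreducible complex representations of a finite group equals its number of conjugacy classes. Conjugacy classes in S_4 correspond to cycle types, i.e. partitions of 4; there are p(4) = 5 of them, so S_4 (order 24) has exactly 5 irreducible complex representations.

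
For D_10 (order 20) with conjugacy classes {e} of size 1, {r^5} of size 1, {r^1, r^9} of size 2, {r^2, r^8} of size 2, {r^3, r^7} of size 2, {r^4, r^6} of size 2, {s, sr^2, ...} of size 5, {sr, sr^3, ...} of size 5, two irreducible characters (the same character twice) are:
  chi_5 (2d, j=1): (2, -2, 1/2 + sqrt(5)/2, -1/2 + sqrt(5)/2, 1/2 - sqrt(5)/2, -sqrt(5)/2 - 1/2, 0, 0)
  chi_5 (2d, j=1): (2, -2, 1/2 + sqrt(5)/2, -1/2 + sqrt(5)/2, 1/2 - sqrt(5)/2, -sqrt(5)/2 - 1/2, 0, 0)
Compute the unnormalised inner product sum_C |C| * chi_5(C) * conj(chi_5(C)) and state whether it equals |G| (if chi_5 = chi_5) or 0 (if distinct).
Sum = 20 = |G| = 20; so <chi_5, chi_5> = 1 (norm-1 confirms irreducibility).

Argument: Compute term by term over conjugacy classes (|C| * chi_5(C) * conj(chi_5(C))):
  1*(2)*conj(2) + 1*(-2)*conj(-2) + 2*(1/2 + sqrt(5)/2)*conj(1/2 + sqrt(5)/2) + 2*(-1/2 + sqrt(5)/2)*conj(-1/2 + sqrt(5)/2) + 2*(1/2 - sqrt(5)/2)*conj(1/2 - sqrt(5)/2) + 2*(-sqrt(5)/2 - 1/2)*conj(-sqrt(5)/2 - 1/2) + 5*(0)*conj(0) + 5*(0)*conj(0)
  = (4) + (4) + (sqrt(5) + 3) + (3 - sqrt(5)) + (3 - sqrt(5)) + (sqrt(5) + 3) + (0) + (0)
  = 20.
Dividing by |G| = 20 gives 20/20 = 1, matching the row-orthogonality relation <chi_5, chi_5> = [chi_5 = chi_5].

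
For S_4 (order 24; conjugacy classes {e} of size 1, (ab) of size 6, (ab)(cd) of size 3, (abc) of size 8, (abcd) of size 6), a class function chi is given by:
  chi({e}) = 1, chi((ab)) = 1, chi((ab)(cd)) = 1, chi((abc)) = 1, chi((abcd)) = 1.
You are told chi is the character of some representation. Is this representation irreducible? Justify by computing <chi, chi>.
Irreducible: <chi, chi> = 1.

Working: <chi, chi> = (1/|G|) sum_C |C| * |chi(C)|^2 = (1/24)[1*|1|^2 + 6*|1|^2 + 3*|1|^2 + 8*|1|^2 + 6*|1|^2]
  = (1/24)[(1) + (6) + (3) + (8) + (6)] = 24/24 = 1.
A character is irreducible iff <chi, chi> = 1, so this representation is irreducible.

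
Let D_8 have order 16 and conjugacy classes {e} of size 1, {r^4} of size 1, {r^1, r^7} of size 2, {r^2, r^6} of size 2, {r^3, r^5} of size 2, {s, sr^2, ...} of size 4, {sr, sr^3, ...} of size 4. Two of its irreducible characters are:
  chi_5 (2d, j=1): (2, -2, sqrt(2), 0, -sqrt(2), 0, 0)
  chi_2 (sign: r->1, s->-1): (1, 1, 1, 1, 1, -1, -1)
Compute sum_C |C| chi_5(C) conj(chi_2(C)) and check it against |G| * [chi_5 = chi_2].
Sum = 0; so <chi_5, chi_2> = 0 (distinct irreducibles are orthogonal).

Derivation: Compute term by term over conjugacy classes (|C| * chi_5(C) * conj(chi_2(C))):
  1*(2)*conj(1) + 1*(-2)*conj(1) + 2*(sqrt(2))*conj(1) + 2*(0)*conj(1) + 2*(-sqrt(2))*conj(1) + 4*(0)*conj(-1) + 4*(0)*conj(-1)
  = (2) + (-2) + (2*sqrt(2)) + (0) + (-2*sqrt(2)) + (0) + (0)
  = 0.
Dividing by |G| = 16 gives 0/16 = 0, matching the row-orthogonality relation <chi_5, chi_2> = [chi_5 = chi_2].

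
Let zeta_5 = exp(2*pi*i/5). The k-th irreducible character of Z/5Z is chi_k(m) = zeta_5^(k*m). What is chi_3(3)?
chi_3(3) = zeta_5^9 = exp(-2*I*pi/5)

Details: chi_3(3) = zeta_5^(3*3) = zeta_5^9. Since zeta_5^5 = 1, this equals zeta_5^4 = exp(2*pi*i*4/5) = exp(-2*I*pi/5).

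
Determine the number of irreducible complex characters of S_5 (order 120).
7

Working: The number of irreducible complex representations of a finite group equals its number of conjugacy classes. Conjugacy classes in S_5 correspond to cycle types, i.e. partitions of 5; there are p(5) = 7 of them, so S_5 (order 120) has exactly 7 irreducible complex representations.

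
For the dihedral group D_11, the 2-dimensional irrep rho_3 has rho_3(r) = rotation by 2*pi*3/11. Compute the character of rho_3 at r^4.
chi_{rho_3}(r^4) = 2*cos(2*pi*3*4/11) = 2*cos(24*pi/11)

Justification: rho_3(r^4) is rotation by angle 2*pi*3*4/11, whose trace is 2*cos(2*pi*3*4/11) = 2*cos(24*pi/11).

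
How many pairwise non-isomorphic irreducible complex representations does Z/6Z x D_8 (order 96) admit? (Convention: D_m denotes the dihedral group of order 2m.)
42

Explanation: The number of irreducible complex representations of a finite group equals its number of conjugacy classes. For a direct product, #classes(G x H) = #classes(G) * #classes(H). Z/6Z has 6 classes (abelian), D_8 has 7 classes, so 6 * 7 = 42, so Z/6Z x D_8 (order 96) has exactly 42 irreducible complex representations.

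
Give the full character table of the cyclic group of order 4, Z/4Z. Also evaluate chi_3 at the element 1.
Character table of Z/4Z (irreps indexed chi_0,...,chi_3 with chi_k(m) = zeta_4^(k*m), zeta_4 = exp(2*pi*i/4)):
  irrep \ class  {0} (size 1)  {1} (size 1)  {2} (size 1)  {3} (size 1)
  chi_0          1             1             1             1           
  chi_1          1             I             -1            -I          
  chi_2          1             -1            1             -1          
  chi_3          1             -I            -1            I           

Spot check: chi_3(1) = zeta_4^(3*1) = zeta_4^3 = -I.

Why: Z/4Z is abelian, so all 4 irreducible complex representations are 1-dimensional. They are given by chi_k(m) = zeta_4^(k*m) for k = 0,...,3. Row orthogonality: sum_m chi_k(m) conj(chi_l(m)) = 4 * [k = l].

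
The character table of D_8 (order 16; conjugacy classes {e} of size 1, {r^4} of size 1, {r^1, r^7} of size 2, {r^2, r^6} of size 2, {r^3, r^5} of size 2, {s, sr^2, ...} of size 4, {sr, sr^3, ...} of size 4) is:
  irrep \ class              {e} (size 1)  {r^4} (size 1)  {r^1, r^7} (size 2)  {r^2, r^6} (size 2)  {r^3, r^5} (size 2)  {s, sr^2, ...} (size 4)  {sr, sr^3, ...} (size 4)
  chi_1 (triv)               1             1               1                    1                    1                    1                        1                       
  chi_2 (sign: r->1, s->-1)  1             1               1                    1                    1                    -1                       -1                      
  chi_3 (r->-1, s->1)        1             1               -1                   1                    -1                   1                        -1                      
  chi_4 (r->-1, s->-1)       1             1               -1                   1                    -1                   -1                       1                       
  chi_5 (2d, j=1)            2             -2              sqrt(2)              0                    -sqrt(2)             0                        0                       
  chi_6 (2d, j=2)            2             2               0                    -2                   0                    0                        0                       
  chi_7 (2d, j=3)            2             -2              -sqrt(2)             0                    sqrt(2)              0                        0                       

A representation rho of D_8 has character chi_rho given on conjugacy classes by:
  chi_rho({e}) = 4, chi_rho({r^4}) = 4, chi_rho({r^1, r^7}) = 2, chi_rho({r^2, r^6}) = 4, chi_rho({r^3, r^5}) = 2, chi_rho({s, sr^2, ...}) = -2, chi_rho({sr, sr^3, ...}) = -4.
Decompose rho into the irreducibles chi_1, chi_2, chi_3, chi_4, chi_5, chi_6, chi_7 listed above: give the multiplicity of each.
Multiplicities: chi_1: 0, chi_2: 3, chi_3: 1, chi_4: 0, chi_5: 0, chi_6: 0, chi_7: 0.

Why: Use <chi_rho, chi> = (1/|G|) sum_C |C| * chi_rho(C) * conj(chi(C)) with |G| = 16 for each irreducible chi in the table:
  <chi_rho, chi_1> = (1/16)[1*(4)*conj(1) + 1*(4)*conj(1) + 2*(2)*conj(1) + 2*(4)*conj(1) + 2*(2)*conj(1) + 4*(-2)*conj(1) + 4*(-4)*conj(1)]
      = (1/16)[(4) + (4) + (4) + (8) + (4) + (-8) + (-16)] = 0/16 = 0
  <chi_rho, chi_2> = (1/16)[1*(4)*conj(1) + 1*(4)*conj(1) + 2*(2)*conj(1) + 2*(4)*conj(1) + 2*(2)*conj(1) + 4*(-2)*conj(-1) + 4*(-4)*conj(-1)]
      = (1/16)[(4) + (4) + (4) + (8) + (4) + (8) + (16)] = 48/16 = 3
  <chi_rho, chi_3> = (1/16)[1*(4)*conj(1) + 1*(4)*conj(1) + 2*(2)*conj(-1) + 2*(4)*conj(1) + 2*(2)*conj(-1) + 4*(-2)*conj(1) + 4*(-4)*conj(-1)]
      = (1/16)[(4) + (4) + (-4) + (8) + (-4) + (-8) + (16)] = 16/16 = 1
  <chi_rho, chi_4> = (1/16)[1*(4)*conj(1) + 1*(4)*conj(1) + 2*(2)*conj(-1) + 2*(4)*conj(1) + 2*(2)*conj(-1) + 4*(-2)*conj(-1) + 4*(-4)*conj(1)]
      = (1/16)[(4) + (4) + (-4) + (8) + (-4) + (8) + (-16)] = 0/16 = 0
  <chi_rho, chi_5> = (1/16)[1*(4)*conj(2) + 1*(4)*conj(-2) + 2*(2)*conj(sqrt(2)) + 2*(4)*conj(0) + 2*(2)*conj(-sqrt(2)) + 4*(-2)*conj(0) + 4*(-4)*conj(0)]
      = (1/16)[(8) + (-8) + (4*sqrt(2)) + (0) + (-4*sqrt(2)) + (0) + (0)] = 0/16 = 0
  <chi_rho, chi_6> = (1/16)[1*(4)*conj(2) + 1*(4)*conj(2) + 2*(2)*conj(0) + 2*(4)*conj(-2) + 2*(2)*conj(0) + 4*(-2)*conj(0) + 4*(-4)*conj(0)]
      = (1/16)[(8) + (8) + (0) + (-16) + (0) + (0) + (0)] = 0/16 = 0
  <chi_rho, chi_7> = (1/16)[1*(4)*conj(2) + 1*(4)*conj(-2) + 2*(2)*conj(-sqrt(2)) + 2*(4)*conj(0) + 2*(2)*conj(sqrt(2)) + 4*(-2)*conj(0) + 4*(-4)*conj(0)]
      = (1/16)[(8) + (-8) + (-4*sqrt(2)) + (0) + (4*sqrt(2)) + (0) + (0)] = 0/16 = 0
Dimension check: dim(rho) = sum (mult * dim) = 0*1 + 3*1 + 1*1 + 0*1 + 0*2 + 0*2 + 0*2 = 4 = chi_rho(e) = 4.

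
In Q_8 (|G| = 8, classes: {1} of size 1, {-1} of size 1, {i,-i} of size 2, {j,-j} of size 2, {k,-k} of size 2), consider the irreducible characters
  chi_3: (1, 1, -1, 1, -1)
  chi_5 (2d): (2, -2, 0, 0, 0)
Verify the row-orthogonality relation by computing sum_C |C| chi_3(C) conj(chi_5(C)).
Sum = 0; so <chi_3, chi_5> = 0 (distinct irreducibles are orthogonal).

Proof sketch: Compute term by term over conjugacy classes (|C| * chi_3(C) * conj(chi_5(C))):
  1*(1)*conj(2) + 1*(1)*conj(-2) + 2*(-1)*conj(0) + 2*(1)*conj(0) + 2*(-1)*conj(0)
  = (2) + (-2) + (0) + (0) + (0)
  = 0.
Dividing by |G| = 8 gives 0/8 = 0, matching the row-orthogonality relation <chi_3, chi_5> = [chi_3 = chi_5].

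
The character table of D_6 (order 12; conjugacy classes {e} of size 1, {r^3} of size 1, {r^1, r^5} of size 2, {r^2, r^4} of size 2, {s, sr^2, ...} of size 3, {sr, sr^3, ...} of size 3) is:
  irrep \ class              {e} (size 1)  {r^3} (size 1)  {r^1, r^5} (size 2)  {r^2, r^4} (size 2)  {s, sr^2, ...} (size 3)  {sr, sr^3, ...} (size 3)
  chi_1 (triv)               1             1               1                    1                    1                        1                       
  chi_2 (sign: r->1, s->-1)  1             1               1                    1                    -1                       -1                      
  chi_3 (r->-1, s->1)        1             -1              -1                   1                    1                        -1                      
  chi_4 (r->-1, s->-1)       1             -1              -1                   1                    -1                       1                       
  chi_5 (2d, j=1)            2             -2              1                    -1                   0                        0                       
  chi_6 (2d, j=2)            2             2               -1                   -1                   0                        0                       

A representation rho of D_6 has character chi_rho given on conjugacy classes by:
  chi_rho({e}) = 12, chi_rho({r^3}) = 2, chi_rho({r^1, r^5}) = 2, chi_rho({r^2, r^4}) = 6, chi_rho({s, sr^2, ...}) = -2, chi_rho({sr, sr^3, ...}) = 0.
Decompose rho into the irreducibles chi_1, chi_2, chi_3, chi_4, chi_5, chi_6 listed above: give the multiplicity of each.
Multiplicities: chi_1: 2, chi_2: 3, chi_3: 1, chi_4: 2, chi_5: 1, chi_6: 1.

Derivation: Use <chi_rho, chi> = (1/|G|) sum_C |C| * chi_rho(C) * conj(chi(C)) with |G| = 12 for each irreducible chi in the table:
  <chi_rho, chi_1> = (1/12)[1*(12)*conj(1) + 1*(2)*conj(1) + 2*(2)*conj(1) + 2*(6)*conj(1) + 3*(-2)*conj(1) + 3*(0)*conj(1)]
      = (1/12)[(12) + (2) + (4) + (12) + (-6) + (0)] = 24/12 = 2
  <chi_rho, chi_2> = (1/12)[1*(12)*conj(1) + 1*(2)*conj(1) + 2*(2)*conj(1) + 2*(6)*conj(1) + 3*(-2)*conj(-1) + 3*(0)*conj(-1)]
      = (1/12)[(12) + (2) + (4) + (12) + (6) + (0)] = 36/12 = 3
  <chi_rho, chi_3> = (1/12)[1*(12)*conj(1) + 1*(2)*conj(-1) + 2*(2)*conj(-1) + 2*(6)*conj(1) + 3*(-2)*conj(1) + 3*(0)*conj(-1)]
      = (1/12)[(12) + (-2) + (-4) + (12) + (-6) + (0)] = 12/12 = 1
  <chi_rho, chi_4> = (1/12)[1*(12)*conj(1) + 1*(2)*conj(-1) + 2*(2)*conj(-1) + 2*(6)*conj(1) + 3*(-2)*conj(-1) + 3*(0)*conj(1)]
      = (1/12)[(12) + (-2) + (-4) + (12) + (6) + (0)] = 24/12 = 2
  <chi_rho, chi_5> = (1/12)[1*(12)*conj(2) + 1*(2)*conj(-2) + 2*(2)*conj(1) + 2*(6)*conj(-1) + 3*(-2)*conj(0) + 3*(0)*conj(0)]
      = (1/12)[(24) + (-4) + (4) + (-12) + (0) + (0)] = 12/12 = 1
  <chi_rho, chi_6> = (1/12)[1*(12)*conj(2) + 1*(2)*conj(2) + 2*(2)*conj(-1) + 2*(6)*conj(-1) + 3*(-2)*conj(0) + 3*(0)*conj(0)]
      = (1/12)[(24) + (4) + (-4) + (-12) + (0) + (0)] = 12/12 = 1
Dimension check: dim(rho) = sum (mult * dim) = 2*1 + 3*1 + 1*1 + 2*1 + 1*2 + 1*2 = 12 = chi_rho(e) = 12.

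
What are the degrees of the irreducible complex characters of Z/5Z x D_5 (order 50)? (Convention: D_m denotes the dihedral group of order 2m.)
Dimensions: 1, 1, 1, 1, 1, 1, 1, 1, 1, 1, 2, 2, 2, 2, 2, 2, 2, 2, 2, 2

Reasoning: There are 20 irreducibles (= number of conjugacy classes). Their dimensions d_i satisfy sum d_i^2 = |G| = 50: 1 + 1 + 1 + 1 + 1 + 1 + 1 + 1 + 1 + 1 + 4 + 4 + 4 + 4 + 4 + 4 + 4 + 4 + 4 + 4 = 50. (For the product with Z/5Z: each of the 5 1-dim characters of Z/5Z tensors with each irrep of D_5, giving 5 copies of each D_5-dimension.)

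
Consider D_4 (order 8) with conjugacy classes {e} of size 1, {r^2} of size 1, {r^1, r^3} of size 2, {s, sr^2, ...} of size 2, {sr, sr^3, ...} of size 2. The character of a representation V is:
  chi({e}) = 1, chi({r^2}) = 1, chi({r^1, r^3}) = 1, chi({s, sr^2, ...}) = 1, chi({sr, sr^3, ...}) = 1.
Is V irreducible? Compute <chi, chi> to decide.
Irreducible: <chi, chi> = 1.

Proof sketch: <chi, chi> = (1/|G|) sum_C |C| * |chi(C)|^2 = (1/8)[1*|1|^2 + 1*|1|^2 + 2*|1|^2 + 2*|1|^2 + 2*|1|^2]
  = (1/8)[(1) + (1) + (2) + (2) + (2)] = 8/8 = 1.
A character is irreducible iff <chi, chi> = 1, so this representation is irreducible.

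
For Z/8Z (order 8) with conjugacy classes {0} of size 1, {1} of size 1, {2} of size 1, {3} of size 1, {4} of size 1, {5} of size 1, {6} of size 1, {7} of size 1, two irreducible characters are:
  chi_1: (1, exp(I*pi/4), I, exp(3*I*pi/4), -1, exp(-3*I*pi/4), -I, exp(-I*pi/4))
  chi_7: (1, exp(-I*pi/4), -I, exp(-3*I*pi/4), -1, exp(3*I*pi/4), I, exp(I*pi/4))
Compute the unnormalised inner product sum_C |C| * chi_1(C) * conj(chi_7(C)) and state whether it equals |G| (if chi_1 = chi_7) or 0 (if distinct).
Sum = 0; so <chi_1, chi_7> = 0 (distinct irreducibles are orthogonal).

Reasoning: Compute term by term over conjugacy classes (|C| * chi_1(C) * conj(chi_7(C))):
  1*(1)*conj(1) + 1*(exp(I*pi/4))*conj(exp(-I*pi/4)) + 1*(I)*conj(-I) + 1*(exp(3*I*pi/4))*conj(exp(-3*I*pi/4)) + 1*(-1)*conj(-1) + 1*(exp(-3*I*pi/4))*conj(exp(3*I*pi/4)) + 1*(-I)*conj(I) + 1*(exp(-I*pi/4))*conj(exp(I*pi/4))
  = (1) + (I) + (-1) + (-I) + (1) + (I) + (-1) + (-I)
  = 0.
(Exp terms are combined using exp(i*s)*conj(exp(i*t)) = exp(i*(s-t)), and sums of them are collapsed using the identity that for every m > 1 the m distinct m-th roots of unity sum to 0, e.g. 1 + exp(2*I*pi/3) + exp(-2*I*pi/3) = 0.)
Dividing by |G| = 8 gives 0/8 = 0, matching the row-orthogonality relation <chi_1, chi_7> = [chi_1 = chi_7].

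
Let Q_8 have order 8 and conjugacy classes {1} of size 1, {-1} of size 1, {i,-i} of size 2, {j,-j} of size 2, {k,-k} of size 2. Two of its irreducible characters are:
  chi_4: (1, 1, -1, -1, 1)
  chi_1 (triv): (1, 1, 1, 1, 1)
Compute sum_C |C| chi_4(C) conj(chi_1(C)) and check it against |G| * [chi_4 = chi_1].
Sum = 0; so <chi_4, chi_1> = 0 (distinct irreducibles are orthogonal).

Explanation: Compute term by term over conjugacy classes (|C| * chi_4(C) * conj(chi_1(C))):
  1*(1)*conj(1) + 1*(1)*conj(1) + 2*(-1)*conj(1) + 2*(-1)*conj(1) + 2*(1)*conj(1)
  = (1) + (1) + (-2) + (-2) + (2)
  = 0.
Dividing by |G| = 8 gives 0/8 = 0, matching the row-orthogonality relation <chi_4, chi_1> = [chi_4 = chi_1].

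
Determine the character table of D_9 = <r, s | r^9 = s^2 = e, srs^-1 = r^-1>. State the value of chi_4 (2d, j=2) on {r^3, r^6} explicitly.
Conjugacy classes: {e} of size 1, {r^1, r^8} of size 2, {r^2, r^7} of size 2, {r^3, r^6} of size 2, {r^4, r^5} of size 2, {s, sr, ..., sr^8} of size 9.
Character table:
  irrep \ class              {e} (size 1)  {r^1, r^8} (size 2)  {r^2, r^7} (size 2)  {r^3, r^6} (size 2)  {r^4, r^5} (size 2)  {s, sr, ..., sr^8} (size 9)
  chi_1 (triv)               1             1                    1                    1                    1                    1                          
  chi_2 (sign: r->1, s->-1)  1             1                    1                    1                    1                    -1                         
  chi_3 (2d, j=1)            2             2*cos(2*pi/9)        2*cos(4*pi/9)        -1                   -2*cos(pi/9)         0                          
  chi_4 (2d, j=2)            2             2*cos(4*pi/9)        -2*cos(pi/9)         -1                   2*cos(2*pi/9)        0                          
  chi_5 (2d, j=3)            2             -1                   -1                   2                    -1                   0                          
  chi_6 (2d, j=4)            2             -2*cos(pi/9)         2*cos(2*pi/9)        -1                   2*cos(4*pi/9)        0                          

Spot check: chi_4 (2d, j=2) on {r^3, r^6} = -1.

Why: D_9 has order 2*9 = 18 with 6 conjugacy classes, hence 6 irreducibles. Sum of squared dims 1 + 1 + 4 + 4 + 4 + 4 = 18 = |G|. Linear characters come from the abelianisation; the 2-dimensional irreps have character r^k -> 2*cos(2*pi*j*k/9), reflections -> 0.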